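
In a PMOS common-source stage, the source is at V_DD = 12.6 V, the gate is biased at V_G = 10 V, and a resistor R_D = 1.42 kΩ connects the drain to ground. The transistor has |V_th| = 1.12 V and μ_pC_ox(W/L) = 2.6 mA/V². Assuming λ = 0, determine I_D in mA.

I_D = 2.85 mA

V_SG = V_DD − V_G = 12.6 − 10 = 2.6 V, so V_ov = 2.6 − 1.12 = 1.48 V.
Assume saturation: I_D = ½ k_p V_ov² = 0.5 × 2.6 × 1.48² = 2.85 mA, giving V_SD = V_DD − I_D R_D = 12.6 − 2.85 × 1.42 = 8.56 V.
V_SD = 8.56 V ≥ V_ov = 1.48 V, confirming saturation.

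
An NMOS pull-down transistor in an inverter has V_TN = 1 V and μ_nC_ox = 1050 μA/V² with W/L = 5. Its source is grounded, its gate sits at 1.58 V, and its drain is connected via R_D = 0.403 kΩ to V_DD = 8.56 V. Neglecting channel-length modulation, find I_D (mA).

V_GS = V_G = 1.58 V, so V_ov = 1.58 − 1 = 0.58 V.
k_n = μ_nC_ox · (W/L) = 5.25 mA/V².
Assume saturation: I_D = ½ k_n V_ov² = 0.5 × 5.25 × 0.58² = 0.883 mA, giving V_DS = V_DD − I_D R_D = 8.56 − 0.883 × 0.403 = 8.2 V.
V_DS = 8.2 V ≥ V_ov = 0.58 V, confirming saturation.

I_D = 0.883 mA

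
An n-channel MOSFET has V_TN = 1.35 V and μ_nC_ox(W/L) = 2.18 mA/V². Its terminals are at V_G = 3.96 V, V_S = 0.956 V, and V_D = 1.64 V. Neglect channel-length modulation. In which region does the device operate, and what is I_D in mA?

V_GS = V_G − V_S = 3.96 − 0.956 = 3 V; V_DS = V_D − V_S = 1.64 − 0.956 = 0.684 V.
V_ov = V_GS − V_TN = 3 − 1.35 = 1.65 V.
Since V_DS = 0.684 V < V_ov = 1.65 V, the device is in the triode region.
I_D = k_n [V_ov · V_DS − ½ V_DS²] = 2.18 × [1.65 × 0.684 − 0.5 × 0.684²] = 1.96 mA.

Triode; I_D = 1.96 mA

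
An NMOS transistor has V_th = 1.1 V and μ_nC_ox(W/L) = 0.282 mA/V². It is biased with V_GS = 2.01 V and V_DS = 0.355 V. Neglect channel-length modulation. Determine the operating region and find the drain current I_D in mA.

Triode; I_D = 0.0733 mA

V_ov = V_GS − V_th = 2.01 − 1.1 = 0.91 V.
Since V_DS = 0.355 V < V_ov = 0.91 V, the device is in the triode region.
I_D = k_n [V_ov · V_DS − ½ V_DS²] = 0.282 × [0.91 × 0.355 − 0.5 × 0.355²] = 0.0733 mA.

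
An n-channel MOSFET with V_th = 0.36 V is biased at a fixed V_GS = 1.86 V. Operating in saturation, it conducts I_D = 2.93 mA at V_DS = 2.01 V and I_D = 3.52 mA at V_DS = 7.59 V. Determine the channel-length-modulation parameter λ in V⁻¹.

λ = 0.0389 V⁻¹

With V_GS fixed, I_D ∝ (1 + λ V_DS) in saturation, so I_D2/I_D1 = (1 + λ V_DS2)/(1 + λ V_DS1).
3.52/2.93 = 1.201 = (1 + 7.59 λ)/(1 + 2.01 λ).
Solving: λ (I_D1 V_DS2 − I_D2 V_DS1) = I_D2 − I_D1, so λ = (3.52 − 2.93) / (2.93 × 7.59 − 3.52 × 2.01) = 0.59 / 15.2 = 0.0389 V⁻¹.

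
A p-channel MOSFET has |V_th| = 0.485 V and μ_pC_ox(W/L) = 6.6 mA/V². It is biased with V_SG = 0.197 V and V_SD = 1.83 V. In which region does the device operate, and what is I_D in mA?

V_SG = 0.197 V < |V_th| = 0.485 V, so the transistor is in cutoff.

Cutoff; I_D = 0 mA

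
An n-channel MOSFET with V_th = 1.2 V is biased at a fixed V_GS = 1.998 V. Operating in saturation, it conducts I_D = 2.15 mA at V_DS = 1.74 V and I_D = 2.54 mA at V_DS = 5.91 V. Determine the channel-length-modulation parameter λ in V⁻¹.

With V_GS fixed, I_D ∝ (1 + λ V_DS) in saturation, so I_D2/I_D1 = (1 + λ V_DS2)/(1 + λ V_DS1).
2.54/2.15 = 1.181 = (1 + 5.91 λ)/(1 + 1.74 λ).
Solving: λ (I_D1 V_DS2 − I_D2 V_DS1) = I_D2 − I_D1, so λ = (2.54 − 2.15) / (2.15 × 5.91 − 2.54 × 1.74) = 0.39 / 8.29 = 0.0471 V⁻¹.

λ = 0.0471 V⁻¹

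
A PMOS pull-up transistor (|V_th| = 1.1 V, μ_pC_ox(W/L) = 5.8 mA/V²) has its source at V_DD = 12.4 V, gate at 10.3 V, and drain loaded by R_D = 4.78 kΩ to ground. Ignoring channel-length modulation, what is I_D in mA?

V_SG = V_DD − V_G = 12.4 − 10.3 = 2.1 V, so V_ov = 2.1 − 1.1 = 1 V.
Assume saturation: I_D = ½ k_p V_ov² = 0.5 × 5.8 × 1² = 2.9 mA, giving V_SD = V_DD − I_D R_D = 12.4 − 2.9 × 4.78 = -1.46 V.
But -1.46 V < V_ov = 1 V, so the device is actually in triode.
In triode I_D = k_p[V_ov V_SD − ½ V_SD²] and I_D = (V_DD − V_SD)/R_D. Equating: 13.9 V_SD² − 28.72 V_SD + 12.4 = 0, giving V_SD = 0.613 V (the root below V_ov).
I_D = (12.4 − 0.613) / 4.78 = 2.47 mA.

I_D = 2.47 mA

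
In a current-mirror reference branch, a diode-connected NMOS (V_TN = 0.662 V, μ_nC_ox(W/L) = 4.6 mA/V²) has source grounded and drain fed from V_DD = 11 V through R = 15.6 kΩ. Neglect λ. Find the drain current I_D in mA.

I_D = 0.629 mA

With gate tied to drain, V_GS = V_DS ≥ V_GS − V_TN, so the device is in saturation.
KCL at the drain: ½ k_n (V_GS − V_TN)² = (V_DD − V_GS)/R.
Let x = V_GS − 0.662. Then 35.9 x² + x − 10.34 = 0, giving x = 0.523 V (positive root), so V_GS = 1.19 V.
I_D = (V_DD − V_GS)/R = (11 − 1.19) / 15.6 = 0.629 mA.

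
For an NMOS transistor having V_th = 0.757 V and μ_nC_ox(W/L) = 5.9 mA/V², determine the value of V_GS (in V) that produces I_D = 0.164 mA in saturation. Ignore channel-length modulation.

In saturation I_D = ½ k_n (V_GS − V_th)², so V_GS − V_th = √(2 I_D / k_n) = √(2 × 0.164 / 5.9) = 0.236 V.
V_GS = 0.757 + 0.236 = 0.993 V.

V_GS = 0.993 V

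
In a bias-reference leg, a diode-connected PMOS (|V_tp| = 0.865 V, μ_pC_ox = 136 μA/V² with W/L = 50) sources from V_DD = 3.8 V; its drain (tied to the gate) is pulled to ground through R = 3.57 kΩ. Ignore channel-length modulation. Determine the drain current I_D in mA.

I_D = 0.695 mA

With gate tied to drain, V_SG = V_SD ≥ V_SG − |V_tp|, so the device is in saturation.
k_p = μ_pC_ox · (W/L) = 6.8 mA/V².
KCL at the drain: ½ k_p (V_SG − |V_tp|)² = (V_DD − V_SG)/R.
Let x = V_SG − 0.865. Then 12.1 x² + x − 2.935 = 0, giving x = 0.452 V (positive root), so V_SG = 1.32 V.
I_D = (V_DD − V_SG)/R = (3.8 − 1.32) / 3.57 = 0.695 mA.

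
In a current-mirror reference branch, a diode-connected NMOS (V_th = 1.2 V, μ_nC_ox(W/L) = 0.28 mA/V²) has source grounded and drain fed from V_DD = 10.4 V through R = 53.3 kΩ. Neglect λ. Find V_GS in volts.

V_GS = 2.25 V

With gate tied to drain, V_GS = V_DS ≥ V_GS − V_th, so the device is in saturation.
KCL at the drain: ½ k_n (V_GS − V_th)² = (V_DD − V_GS)/R.
Let x = V_GS − 1.2. Then 7.46 x² + x − 9.2 = 0, giving x = 1.05 V (positive root), so V_GS = 2.25 V.
I_D = (V_DD − V_GS)/R = (10.4 − 2.25) / 53.3 = 0.153 mA.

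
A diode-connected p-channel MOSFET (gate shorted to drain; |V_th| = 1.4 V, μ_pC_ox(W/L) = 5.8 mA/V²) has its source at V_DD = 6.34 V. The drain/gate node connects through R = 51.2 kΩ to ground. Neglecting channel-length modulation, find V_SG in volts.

With gate tied to drain, V_SG = V_SD ≥ V_SG − |V_th|, so the device is in saturation.
KCL at the drain: ½ k_p (V_SG − |V_th|)² = (V_DD − V_SG)/R.
Let x = V_SG − 1.4. Then 148 x² + x − 4.94 = 0, giving x = 0.179 V (positive root), so V_SG = 1.58 V.
I_D = (V_DD − V_SG)/R = (6.34 − 1.58) / 51.2 = 0.093 mA.

V_SG = 1.58 V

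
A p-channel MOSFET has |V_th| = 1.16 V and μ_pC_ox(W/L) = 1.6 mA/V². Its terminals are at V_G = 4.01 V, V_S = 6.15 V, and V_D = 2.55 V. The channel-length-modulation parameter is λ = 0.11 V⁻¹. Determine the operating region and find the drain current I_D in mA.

Saturation; I_D = 1.07 mA

V_SG = V_S − V_G = 6.15 − 4.01 = 2.14 V; V_SD = V_S − V_D = 6.15 − 2.55 = 3.6 V.
V_ov = V_SG − |V_th| = 2.14 − 1.16 = 0.98 V.
Since V_SD = 3.6 V ≥ V_ov = 0.98 V, the device is in saturation.
I_D = ½ k_p V_ov² (1 + λ V_SD) = 0.5 × 1.6 × 0.98² × (1 + 0.11 × 3.6) = 1.07 mA.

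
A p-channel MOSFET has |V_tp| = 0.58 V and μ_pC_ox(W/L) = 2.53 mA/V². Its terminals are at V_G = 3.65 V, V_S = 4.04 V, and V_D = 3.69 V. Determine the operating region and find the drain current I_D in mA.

V_SG = V_S − V_G = 4.04 − 3.65 = 0.39 V; V_SD = V_S − V_D = 4.04 − 3.69 = 0.35 V.
V_SG = 0.39 V < |V_tp| = 0.58 V, so the transistor is in cutoff.

Cutoff; I_D = 0 mA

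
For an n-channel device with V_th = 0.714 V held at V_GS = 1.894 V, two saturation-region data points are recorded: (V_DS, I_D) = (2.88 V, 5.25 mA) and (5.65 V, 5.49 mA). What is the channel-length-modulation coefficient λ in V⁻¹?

With V_GS fixed, I_D ∝ (1 + λ V_DS) in saturation, so I_D2/I_D1 = (1 + λ V_DS2)/(1 + λ V_DS1).
5.49/5.25 = 1.046 = (1 + 5.65 λ)/(1 + 2.88 λ).
Solving: λ (I_D1 V_DS2 − I_D2 V_DS1) = I_D2 − I_D1, so λ = (5.49 − 5.25) / (5.25 × 5.65 − 5.49 × 2.88) = 0.24 / 13.9 = 0.0173 V⁻¹.

λ = 0.0173 V⁻¹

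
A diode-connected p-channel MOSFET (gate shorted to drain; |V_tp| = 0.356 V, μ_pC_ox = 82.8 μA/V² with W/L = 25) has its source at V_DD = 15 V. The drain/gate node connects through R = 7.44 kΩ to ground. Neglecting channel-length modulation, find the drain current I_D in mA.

I_D = 1.79 mA

With gate tied to drain, V_SG = V_SD ≥ V_SG − |V_tp|, so the device is in saturation.
k_p = μ_pC_ox · (W/L) = 2.07 mA/V².
KCL at the drain: ½ k_p (V_SG − |V_tp|)² = (V_DD − V_SG)/R.
Let x = V_SG − 0.356. Then 7.7 x² + x − 14.64 = 0, giving x = 1.32 V (positive root), so V_SG = 1.67 V.
I_D = (V_DD − V_SG)/R = (15 − 1.67) / 7.44 = 1.79 mA.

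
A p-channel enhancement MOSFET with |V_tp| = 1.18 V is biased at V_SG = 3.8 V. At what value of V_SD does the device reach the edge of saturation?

The boundary between triode and saturation is V_SD = V_SG − |V_tp| = V_ov.
V_ov = 3.8 − 1.18 = 2.62 V.

V_SD,sat = 2.62 V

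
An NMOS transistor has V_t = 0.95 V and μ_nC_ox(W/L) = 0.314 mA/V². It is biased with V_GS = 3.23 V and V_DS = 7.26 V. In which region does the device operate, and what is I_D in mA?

V_ov = V_GS − V_t = 3.23 − 0.95 = 2.28 V.
Since V_DS = 7.26 V ≥ V_ov = 2.28 V, the device is in saturation.
I_D = ½ k_n V_ov² = 0.5 × 0.314 × 2.28² = 0.816 mA.

Saturation; I_D = 0.816 mA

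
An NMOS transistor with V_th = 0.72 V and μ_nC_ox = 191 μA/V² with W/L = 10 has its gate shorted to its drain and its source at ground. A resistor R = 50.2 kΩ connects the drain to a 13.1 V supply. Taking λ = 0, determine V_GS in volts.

V_GS = 1.22 V

With gate tied to drain, V_GS = V_DS ≥ V_GS − V_th, so the device is in saturation.
k_n = μ_nC_ox · (W/L) = 1.91 mA/V².
KCL at the drain: ½ k_n (V_GS − V_th)² = (V_DD − V_GS)/R.
Let x = V_GS − 0.72. Then 47.9 x² + x − 12.38 = 0, giving x = 0.498 V (positive root), so V_GS = 1.22 V.
I_D = (V_DD − V_GS)/R = (13.1 − 1.22) / 50.2 = 0.237 mA.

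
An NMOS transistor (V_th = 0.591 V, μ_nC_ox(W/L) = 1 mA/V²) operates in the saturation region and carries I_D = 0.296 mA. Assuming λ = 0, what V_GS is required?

V_GS = 1.36 V

In saturation I_D = ½ k_n (V_GS − V_th)², so V_GS − V_th = √(2 I_D / k_n) = √(2 × 0.296 / 1) = 0.769 V.
V_GS = 0.591 + 0.769 = 1.36 V.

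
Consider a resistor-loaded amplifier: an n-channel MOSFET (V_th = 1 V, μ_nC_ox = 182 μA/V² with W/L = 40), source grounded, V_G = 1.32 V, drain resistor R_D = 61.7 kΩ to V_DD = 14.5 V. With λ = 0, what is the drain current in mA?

V_GS = V_G = 1.32 V, so V_ov = 1.32 − 1 = 0.32 V.
k_n = μ_nC_ox · (W/L) = 7.28 mA/V².
Assume saturation: I_D = ½ k_n V_ov² = 0.5 × 7.28 × 0.32² = 0.373 mA, giving V_DS = V_DD − I_D R_D = 14.5 − 0.373 × 61.7 = -8.5 V.
But -8.5 V < V_ov = 0.32 V, so the device is actually in triode.
In triode I_D = k_n[V_ov V_DS − ½ V_DS²] and I_D = (V_DD − V_DS)/R_D. Equating: 225 V_DS² − 144.7 V_DS + 14.5 = 0, giving V_DS = 0.124 V (the root below V_ov).
I_D = (14.5 − 0.124) / 61.7 = 0.233 mA.

I_D = 0.233 mA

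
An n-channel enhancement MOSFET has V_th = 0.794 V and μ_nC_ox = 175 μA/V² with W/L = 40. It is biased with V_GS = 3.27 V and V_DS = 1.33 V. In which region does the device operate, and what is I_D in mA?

k_n = μ_nC_ox · (W/L) = 7 mA/V².
V_ov = V_GS − V_th = 3.27 − 0.794 = 2.48 V.
Since V_DS = 1.33 V < V_ov = 2.48 V, the device is in the triode region.
I_D = k_n [V_ov · V_DS − ½ V_DS²] = 7 × [2.48 × 1.33 − 0.5 × 1.33²] = 16.9 mA.

Triode; I_D = 16.9 mA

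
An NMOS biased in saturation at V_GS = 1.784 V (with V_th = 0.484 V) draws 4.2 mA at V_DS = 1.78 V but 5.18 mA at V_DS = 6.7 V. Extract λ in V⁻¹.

With V_GS fixed, I_D ∝ (1 + λ V_DS) in saturation, so I_D2/I_D1 = (1 + λ V_DS2)/(1 + λ V_DS1).
5.18/4.2 = 1.233 = (1 + 6.7 λ)/(1 + 1.78 λ).
Solving: λ (I_D1 V_DS2 − I_D2 V_DS1) = I_D2 − I_D1, so λ = (5.18 − 4.2) / (4.2 × 6.7 − 5.18 × 1.78) = 0.98 / 18.9 = 0.0518 V⁻¹.

λ = 0.0518 V⁻¹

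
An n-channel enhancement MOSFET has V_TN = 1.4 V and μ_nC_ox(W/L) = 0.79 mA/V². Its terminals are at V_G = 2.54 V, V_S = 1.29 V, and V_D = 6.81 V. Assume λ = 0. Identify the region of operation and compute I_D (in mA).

V_GS = V_G − V_S = 2.54 − 1.29 = 1.25 V; V_DS = V_D − V_S = 6.81 − 1.29 = 5.52 V.
V_GS = 1.25 V < V_TN = 1.4 V, so the transistor is in cutoff.

Cutoff; I_D = 0 mA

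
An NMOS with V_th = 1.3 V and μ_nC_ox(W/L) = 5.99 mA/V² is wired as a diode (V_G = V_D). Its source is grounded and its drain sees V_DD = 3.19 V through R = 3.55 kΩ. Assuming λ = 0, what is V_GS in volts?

With gate tied to drain, V_GS = V_DS ≥ V_GS − V_th, so the device is in saturation.
KCL at the drain: ½ k_n (V_GS − V_th)² = (V_DD − V_GS)/R.
Let x = V_GS − 1.3. Then 10.6 x² + x − 1.89 = 0, giving x = 0.377 V (positive root), so V_GS = 1.68 V.
I_D = (V_DD − V_GS)/R = (3.19 − 1.68) / 3.55 = 0.426 mA.

V_GS = 1.68 V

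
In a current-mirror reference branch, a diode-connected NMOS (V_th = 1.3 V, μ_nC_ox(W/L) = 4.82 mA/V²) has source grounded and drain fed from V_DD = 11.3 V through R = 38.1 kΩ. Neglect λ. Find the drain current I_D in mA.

I_D = 0.254 mA

With gate tied to drain, V_GS = V_DS ≥ V_GS − V_th, so the device is in saturation.
KCL at the drain: ½ k_n (V_GS − V_th)² = (V_DD − V_GS)/R.
Let x = V_GS − 1.3. Then 91.8 x² + x − 10 = 0, giving x = 0.325 V (positive root), so V_GS = 1.62 V.
I_D = (V_DD − V_GS)/R = (11.3 − 1.62) / 38.1 = 0.254 mA.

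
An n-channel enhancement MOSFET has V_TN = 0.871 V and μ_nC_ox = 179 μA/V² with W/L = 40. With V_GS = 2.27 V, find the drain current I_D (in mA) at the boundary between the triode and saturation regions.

At the boundary V_DS = V_ov = V_GS − V_TN = 2.27 − 0.871 = 1.4 V.
k_n = μ_nC_ox · (W/L) = 7.16 mA/V².
I_D = ½ k_n V_ov² = 0.5 × 7.16 × 1.4² = 7.01 mA.

I_D = 7.01 mA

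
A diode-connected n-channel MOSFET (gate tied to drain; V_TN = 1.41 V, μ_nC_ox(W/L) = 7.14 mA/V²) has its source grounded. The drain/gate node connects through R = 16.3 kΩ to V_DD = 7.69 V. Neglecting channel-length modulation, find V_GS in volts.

With gate tied to drain, V_GS = V_DS ≥ V_GS − V_TN, so the device is in saturation.
KCL at the drain: ½ k_n (V_GS − V_TN)² = (V_DD − V_GS)/R.
Let x = V_GS − 1.41. Then 58.2 x² + x − 6.28 = 0, giving x = 0.32 V (positive root), so V_GS = 1.73 V.
I_D = (V_DD − V_GS)/R = (7.69 − 1.73) / 16.3 = 0.366 mA.

V_GS = 1.73 V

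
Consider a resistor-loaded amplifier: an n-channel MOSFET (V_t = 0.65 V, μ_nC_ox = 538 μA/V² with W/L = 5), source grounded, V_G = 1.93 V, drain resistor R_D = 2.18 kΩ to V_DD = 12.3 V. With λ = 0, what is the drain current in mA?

I_D = 2.20 mA

V_GS = V_G = 1.93 V, so V_ov = 1.93 − 0.65 = 1.28 V.
k_n = μ_nC_ox · (W/L) = 2.69 mA/V².
Assume saturation: I_D = ½ k_n V_ov² = 0.5 × 2.69 × 1.28² = 2.2 mA, giving V_DS = V_DD − I_D R_D = 12.3 − 2.2 × 2.18 = 7.5 V.
V_DS = 7.5 V ≥ V_ov = 1.28 V, confirming saturation.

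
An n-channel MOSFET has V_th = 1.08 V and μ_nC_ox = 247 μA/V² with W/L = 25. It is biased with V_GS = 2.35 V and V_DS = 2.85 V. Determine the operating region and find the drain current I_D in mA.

k_n = μ_nC_ox · (W/L) = 6.175 mA/V².
V_ov = V_GS − V_th = 2.35 − 1.08 = 1.27 V.
Since V_DS = 2.85 V ≥ V_ov = 1.27 V, the device is in saturation.
I_D = ½ k_n V_ov² = 0.5 × 6.175 × 1.27² = 4.98 mA.

Saturation; I_D = 4.98 mA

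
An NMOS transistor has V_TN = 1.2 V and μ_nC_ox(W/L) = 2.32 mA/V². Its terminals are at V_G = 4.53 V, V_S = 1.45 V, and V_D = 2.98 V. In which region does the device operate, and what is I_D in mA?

Triode; I_D = 3.96 mA

V_GS = V_G − V_S = 4.53 − 1.45 = 3.08 V; V_DS = V_D − V_S = 2.98 − 1.45 = 1.53 V.
V_ov = V_GS − V_TN = 3.08 − 1.2 = 1.88 V.
Since V_DS = 1.53 V < V_ov = 1.88 V, the device is in the triode region.
I_D = k_n [V_ov · V_DS − ½ V_DS²] = 2.32 × [1.88 × 1.53 − 0.5 × 1.53²] = 3.96 mA.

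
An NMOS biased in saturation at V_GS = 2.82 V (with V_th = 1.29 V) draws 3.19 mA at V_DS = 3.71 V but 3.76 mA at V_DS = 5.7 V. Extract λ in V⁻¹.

With V_GS fixed, I_D ∝ (1 + λ V_DS) in saturation, so I_D2/I_D1 = (1 + λ V_DS2)/(1 + λ V_DS1).
3.76/3.19 = 1.179 = (1 + 5.7 λ)/(1 + 3.71 λ).
Solving: λ (I_D1 V_DS2 − I_D2 V_DS1) = I_D2 − I_D1, so λ = (3.76 − 3.19) / (3.19 × 5.7 − 3.76 × 3.71) = 0.57 / 4.23 = 0.135 V⁻¹.

λ = 0.135 V⁻¹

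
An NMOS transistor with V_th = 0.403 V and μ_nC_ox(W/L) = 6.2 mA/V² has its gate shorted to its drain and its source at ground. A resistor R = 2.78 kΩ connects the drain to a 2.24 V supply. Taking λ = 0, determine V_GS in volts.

V_GS = 0.810 V

With gate tied to drain, V_GS = V_DS ≥ V_GS − V_th, so the device is in saturation.
KCL at the drain: ½ k_n (V_GS − V_th)² = (V_DD − V_GS)/R.
Let x = V_GS − 0.403. Then 8.62 x² + x − 1.837 = 0, giving x = 0.407 V (positive root), so V_GS = 0.81 V.
I_D = (V_DD − V_GS)/R = (2.24 − 0.81) / 2.78 = 0.514 mA.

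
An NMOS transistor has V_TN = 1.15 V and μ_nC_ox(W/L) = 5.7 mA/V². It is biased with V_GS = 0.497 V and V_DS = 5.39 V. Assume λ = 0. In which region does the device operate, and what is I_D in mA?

Cutoff; I_D = 0 mA

V_GS = 0.497 V < V_TN = 1.15 V, so the transistor is in cutoff.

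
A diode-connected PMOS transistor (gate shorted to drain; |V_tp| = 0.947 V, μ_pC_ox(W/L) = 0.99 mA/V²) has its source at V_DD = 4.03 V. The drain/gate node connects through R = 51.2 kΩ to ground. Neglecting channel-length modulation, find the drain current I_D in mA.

With gate tied to drain, V_SG = V_SD ≥ V_SG − |V_tp|, so the device is in saturation.
KCL at the drain: ½ k_p (V_SG − |V_tp|)² = (V_DD − V_SG)/R.
Let x = V_SG − 0.947. Then 25.3 x² + x − 3.083 = 0, giving x = 0.33 V (positive root), so V_SG = 1.28 V.
I_D = (V_DD − V_SG)/R = (4.03 − 1.28) / 51.2 = 0.0538 mA.

I_D = 0.0538 mA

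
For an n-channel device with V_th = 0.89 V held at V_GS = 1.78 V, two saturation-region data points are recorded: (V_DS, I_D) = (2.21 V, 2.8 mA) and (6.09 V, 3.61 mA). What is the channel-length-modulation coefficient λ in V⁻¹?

λ = 0.0893 V⁻¹

With V_GS fixed, I_D ∝ (1 + λ V_DS) in saturation, so I_D2/I_D1 = (1 + λ V_DS2)/(1 + λ V_DS1).
3.61/2.8 = 1.289 = (1 + 6.09 λ)/(1 + 2.21 λ).
Solving: λ (I_D1 V_DS2 − I_D2 V_DS1) = I_D2 − I_D1, so λ = (3.61 − 2.8) / (2.8 × 6.09 − 3.61 × 2.21) = 0.81 / 9.07 = 0.0893 V⁻¹.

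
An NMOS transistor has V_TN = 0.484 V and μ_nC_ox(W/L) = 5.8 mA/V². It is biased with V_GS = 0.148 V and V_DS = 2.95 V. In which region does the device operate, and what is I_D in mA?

V_GS = 0.148 V < V_TN = 0.484 V, so the transistor is in cutoff.

Cutoff; I_D = 0 mA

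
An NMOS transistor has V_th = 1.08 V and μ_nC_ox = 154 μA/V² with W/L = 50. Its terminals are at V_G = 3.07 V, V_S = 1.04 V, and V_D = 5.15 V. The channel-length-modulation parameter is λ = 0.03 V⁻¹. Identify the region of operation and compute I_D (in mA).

V_GS = V_G − V_S = 3.07 − 1.04 = 2.03 V; V_DS = V_D − V_S = 5.15 − 1.04 = 4.11 V.
k_n = μ_nC_ox · (W/L) = 7.7 mA/V².
V_ov = V_GS − V_th = 2.03 − 1.08 = 0.95 V.
Since V_DS = 4.11 V ≥ V_ov = 0.95 V, the device is in saturation.
I_D = ½ k_n V_ov² (1 + λ V_DS) = 0.5 × 7.7 × 0.95² × (1 + 0.03 × 4.11) = 3.9 mA.

Saturation; I_D = 3.90 mA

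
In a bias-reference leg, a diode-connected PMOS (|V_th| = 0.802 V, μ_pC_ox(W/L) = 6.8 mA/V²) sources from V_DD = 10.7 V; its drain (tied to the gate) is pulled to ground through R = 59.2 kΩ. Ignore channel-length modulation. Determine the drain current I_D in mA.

With gate tied to drain, V_SG = V_SD ≥ V_SG − |V_th|, so the device is in saturation.
KCL at the drain: ½ k_p (V_SG − |V_th|)² = (V_DD − V_SG)/R.
Let x = V_SG − 0.802. Then 201 x² + x − 9.898 = 0, giving x = 0.219 V (positive root), so V_SG = 1.02 V.
I_D = (V_DD − V_SG)/R = (10.7 − 1.02) / 59.2 = 0.163 mA.

I_D = 0.163 mA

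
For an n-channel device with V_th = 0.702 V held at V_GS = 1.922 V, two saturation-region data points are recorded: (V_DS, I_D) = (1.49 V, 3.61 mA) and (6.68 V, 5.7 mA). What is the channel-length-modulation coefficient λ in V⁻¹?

With V_GS fixed, I_D ∝ (1 + λ V_DS) in saturation, so I_D2/I_D1 = (1 + λ V_DS2)/(1 + λ V_DS1).
5.7/3.61 = 1.579 = (1 + 6.68 λ)/(1 + 1.49 λ).
Solving: λ (I_D1 V_DS2 − I_D2 V_DS1) = I_D2 − I_D1, so λ = (5.7 − 3.61) / (3.61 × 6.68 − 5.7 × 1.49) = 2.09 / 15.6 = 0.134 V⁻¹.

λ = 0.134 V⁻¹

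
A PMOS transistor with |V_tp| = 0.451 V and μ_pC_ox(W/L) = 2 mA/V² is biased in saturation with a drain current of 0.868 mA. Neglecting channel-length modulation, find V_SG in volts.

V_SG = 1.38 V

In saturation I_D = ½ k_p (V_SG − |V_tp|)², so V_SG − |V_tp| = √(2 I_D / k_p) = √(2 × 0.868 / 2) = 0.932 V.
V_SG = 0.451 + 0.932 = 1.38 V.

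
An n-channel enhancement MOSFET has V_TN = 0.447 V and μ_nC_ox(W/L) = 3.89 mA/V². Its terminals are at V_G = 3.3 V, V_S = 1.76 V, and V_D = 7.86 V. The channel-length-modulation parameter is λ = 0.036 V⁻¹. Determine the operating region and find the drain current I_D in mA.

V_GS = V_G − V_S = 3.3 − 1.76 = 1.54 V; V_DS = V_D − V_S = 7.86 − 1.76 = 6.1 V.
V_ov = V_GS − V_TN = 1.54 − 0.447 = 1.09 V.
Since V_DS = 6.1 V ≥ V_ov = 1.09 V, the device is in saturation.
I_D = ½ k_n V_ov² (1 + λ V_DS) = 0.5 × 3.89 × 1.09² × (1 + 0.036 × 6.1) = 2.83 mA.

Saturation; I_D = 2.83 mA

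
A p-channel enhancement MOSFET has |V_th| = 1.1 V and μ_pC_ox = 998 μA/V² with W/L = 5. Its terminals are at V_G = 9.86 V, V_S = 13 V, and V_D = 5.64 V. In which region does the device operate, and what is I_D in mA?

Saturation; I_D = 10.4 mA

V_SG = V_S − V_G = 13 − 9.86 = 3.14 V; V_SD = V_S − V_D = 13 − 5.64 = 7.36 V.
k_p = μ_pC_ox · (W/L) = 4.99 mA/V².
V_ov = V_SG − |V_th| = 3.14 − 1.1 = 2.04 V.
Since V_SD = 7.36 V ≥ V_ov = 2.04 V, the device is in saturation.
I_D = ½ k_p V_ov² = 0.5 × 4.99 × 2.04² = 10.4 mA.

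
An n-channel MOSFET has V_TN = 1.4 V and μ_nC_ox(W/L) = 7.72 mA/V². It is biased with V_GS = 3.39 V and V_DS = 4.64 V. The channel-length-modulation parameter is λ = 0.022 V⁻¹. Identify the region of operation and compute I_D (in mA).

Saturation; I_D = 16.8 mA

V_ov = V_GS − V_TN = 3.39 − 1.4 = 1.99 V.
Since V_DS = 4.64 V ≥ V_ov = 1.99 V, the device is in saturation.
I_D = ½ k_n V_ov² (1 + λ V_DS) = 0.5 × 7.72 × 1.99² × (1 + 0.022 × 4.64) = 16.8 mA.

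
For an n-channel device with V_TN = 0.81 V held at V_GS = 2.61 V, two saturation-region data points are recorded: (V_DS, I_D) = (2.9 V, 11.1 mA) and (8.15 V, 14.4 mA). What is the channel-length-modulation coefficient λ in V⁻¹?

With V_GS fixed, I_D ∝ (1 + λ V_DS) in saturation, so I_D2/I_D1 = (1 + λ V_DS2)/(1 + λ V_DS1).
14.4/11.1 = 1.297 = (1 + 8.15 λ)/(1 + 2.9 λ).
Solving: λ (I_D1 V_DS2 − I_D2 V_DS1) = I_D2 − I_D1, so λ = (14.4 − 11.1) / (11.1 × 8.15 − 14.4 × 2.9) = 3.3 / 48.7 = 0.0678 V⁻¹.

λ = 0.0678 V⁻¹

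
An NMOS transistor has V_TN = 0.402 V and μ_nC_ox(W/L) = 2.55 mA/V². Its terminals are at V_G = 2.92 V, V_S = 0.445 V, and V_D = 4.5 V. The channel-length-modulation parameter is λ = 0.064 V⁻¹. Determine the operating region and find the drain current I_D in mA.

V_GS = V_G − V_S = 2.92 − 0.445 = 2.48 V; V_DS = V_D − V_S = 4.5 − 0.445 = 4.05 V.
V_ov = V_GS − V_TN = 2.48 − 0.402 = 2.07 V.
Since V_DS = 4.05 V ≥ V_ov = 2.07 V, the device is in saturation.
I_D = ½ k_n V_ov² (1 + λ V_DS) = 0.5 × 2.55 × 2.07² × (1 + 0.064 × 4.05) = 6.9 mA.

Saturation; I_D = 6.90 mA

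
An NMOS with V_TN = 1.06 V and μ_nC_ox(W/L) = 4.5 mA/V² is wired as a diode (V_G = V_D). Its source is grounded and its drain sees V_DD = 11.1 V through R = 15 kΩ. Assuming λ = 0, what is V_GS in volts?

V_GS = 1.59 V

With gate tied to drain, V_GS = V_DS ≥ V_GS − V_TN, so the device is in saturation.
KCL at the drain: ½ k_n (V_GS − V_TN)² = (V_DD − V_GS)/R.
Let x = V_GS − 1.06. Then 33.8 x² + x − 10.04 = 0, giving x = 0.531 V (positive root), so V_GS = 1.59 V.
I_D = (V_DD − V_GS)/R = (11.1 − 1.59) / 15 = 0.634 mA.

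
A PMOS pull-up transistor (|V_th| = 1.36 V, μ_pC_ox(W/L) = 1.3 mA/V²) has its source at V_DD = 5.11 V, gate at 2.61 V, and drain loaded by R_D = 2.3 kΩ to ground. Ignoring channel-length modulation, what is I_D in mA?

V_SG = V_DD − V_G = 5.11 − 2.61 = 2.5 V, so V_ov = 2.5 − 1.36 = 1.14 V.
Assume saturation: I_D = ½ k_p V_ov² = 0.5 × 1.3 × 1.14² = 0.845 mA, giving V_SD = V_DD − I_D R_D = 5.11 − 0.845 × 2.3 = 3.17 V.
V_SD = 3.17 V ≥ V_ov = 1.14 V, confirming saturation.

I_D = 0.845 mA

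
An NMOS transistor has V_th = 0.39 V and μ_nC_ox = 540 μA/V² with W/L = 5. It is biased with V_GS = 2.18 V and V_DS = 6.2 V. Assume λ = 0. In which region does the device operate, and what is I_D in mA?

k_n = μ_nC_ox · (W/L) = 2.7 mA/V².
V_ov = V_GS − V_th = 2.18 − 0.39 = 1.79 V.
Since V_DS = 6.2 V ≥ V_ov = 1.79 V, the device is in saturation.
I_D = ½ k_n V_ov² = 0.5 × 2.7 × 1.79² = 4.33 mA.

Saturation; I_D = 4.33 mA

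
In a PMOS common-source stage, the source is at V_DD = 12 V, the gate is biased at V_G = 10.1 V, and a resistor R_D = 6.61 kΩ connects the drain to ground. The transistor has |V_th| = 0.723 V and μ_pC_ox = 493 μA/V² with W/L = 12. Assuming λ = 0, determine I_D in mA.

I_D = 1.77 mA

V_SG = V_DD − V_G = 12 − 10.1 = 1.9 V, so V_ov = 1.9 − 0.723 = 1.18 V.
k_p = μ_pC_ox · (W/L) = 5.916 mA/V².
Assume saturation: I_D = ½ k_p V_ov² = 0.5 × 5.916 × 1.18² = 4.1 mA, giving V_SD = V_DD − I_D R_D = 12 − 4.1 × 6.61 = -15.1 V.
But -15.1 V < V_ov = 1.18 V, so the device is actually in triode.
In triode I_D = k_p[V_ov V_SD − ½ V_SD²] and I_D = (V_DD − V_SD)/R_D. Equating: 19.6 V_SD² − 47.03 V_SD + 12 = 0, giving V_SD = 0.29 V (the root below V_ov).
I_D = (12 − 0.29) / 6.61 = 1.77 mA.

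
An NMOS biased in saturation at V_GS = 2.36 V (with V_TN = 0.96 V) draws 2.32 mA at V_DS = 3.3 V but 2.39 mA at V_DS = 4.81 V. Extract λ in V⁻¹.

With V_GS fixed, I_D ∝ (1 + λ V_DS) in saturation, so I_D2/I_D1 = (1 + λ V_DS2)/(1 + λ V_DS1).
2.39/2.32 = 1.03 = (1 + 4.81 λ)/(1 + 3.3 λ).
Solving: λ (I_D1 V_DS2 − I_D2 V_DS1) = I_D2 − I_D1, so λ = (2.39 − 2.32) / (2.32 × 4.81 − 2.39 × 3.3) = 0.07 / 3.27 = 0.0214 V⁻¹.

λ = 0.0214 V⁻¹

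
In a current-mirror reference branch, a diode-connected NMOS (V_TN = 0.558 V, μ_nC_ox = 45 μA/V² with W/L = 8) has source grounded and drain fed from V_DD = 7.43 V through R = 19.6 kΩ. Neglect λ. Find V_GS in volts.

With gate tied to drain, V_GS = V_DS ≥ V_GS − V_TN, so the device is in saturation.
k_n = μ_nC_ox · (W/L) = 0.36 mA/V².
KCL at the drain: ½ k_n (V_GS − V_TN)² = (V_DD − V_GS)/R.
Let x = V_GS − 0.558. Then 3.53 x² + x − 6.872 = 0, giving x = 1.26 V (positive root), so V_GS = 1.82 V.
I_D = (V_DD − V_GS)/R = (7.43 − 1.82) / 19.6 = 0.286 mA.

V_GS = 1.82 V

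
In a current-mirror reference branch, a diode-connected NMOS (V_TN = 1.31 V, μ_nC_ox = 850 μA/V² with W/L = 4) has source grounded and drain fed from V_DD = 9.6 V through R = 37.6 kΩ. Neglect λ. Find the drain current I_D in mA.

With gate tied to drain, V_GS = V_DS ≥ V_GS − V_TN, so the device is in saturation.
k_n = μ_nC_ox · (W/L) = 3.4 mA/V².
KCL at the drain: ½ k_n (V_GS − V_TN)² = (V_DD − V_GS)/R.
Let x = V_GS − 1.31. Then 63.9 x² + x − 8.29 = 0, giving x = 0.352 V (positive root), so V_GS = 1.66 V.
I_D = (V_DD − V_GS)/R = (9.6 − 1.66) / 37.6 = 0.211 mA.

I_D = 0.211 mA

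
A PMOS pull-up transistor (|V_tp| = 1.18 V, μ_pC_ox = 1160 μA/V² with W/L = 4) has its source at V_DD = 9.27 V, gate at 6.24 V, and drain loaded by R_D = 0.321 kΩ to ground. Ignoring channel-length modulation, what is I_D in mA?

V_SG = V_DD − V_G = 9.27 − 6.24 = 3.03 V, so V_ov = 3.03 − 1.18 = 1.85 V.
k_p = μ_pC_ox · (W/L) = 4.64 mA/V².
Assume saturation: I_D = ½ k_p V_ov² = 0.5 × 4.64 × 1.85² = 7.94 mA, giving V_SD = V_DD − I_D R_D = 9.27 − 7.94 × 0.321 = 6.72 V.
V_SD = 6.72 V ≥ V_ov = 1.85 V, confirming saturation.

I_D = 7.94 mA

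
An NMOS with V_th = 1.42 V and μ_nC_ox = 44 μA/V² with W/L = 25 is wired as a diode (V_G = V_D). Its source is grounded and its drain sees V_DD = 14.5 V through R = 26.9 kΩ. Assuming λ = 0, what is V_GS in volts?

V_GS = 2.33 V

With gate tied to drain, V_GS = V_DS ≥ V_GS − V_th, so the device is in saturation.
k_n = μ_nC_ox · (W/L) = 1.1 mA/V².
KCL at the drain: ½ k_n (V_GS − V_th)² = (V_DD − V_GS)/R.
Let x = V_GS − 1.42. Then 14.8 x² + x − 13.08 = 0, giving x = 0.907 V (positive root), so V_GS = 2.33 V.
I_D = (V_DD − V_GS)/R = (14.5 − 2.33) / 26.9 = 0.453 mA.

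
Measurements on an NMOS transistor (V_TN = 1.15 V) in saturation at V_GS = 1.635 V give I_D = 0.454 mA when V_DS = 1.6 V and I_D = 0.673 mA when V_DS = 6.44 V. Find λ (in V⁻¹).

With V_GS fixed, I_D ∝ (1 + λ V_DS) in saturation, so I_D2/I_D1 = (1 + λ V_DS2)/(1 + λ V_DS1).
0.673/0.454 = 1.482 = (1 + 6.44 λ)/(1 + 1.6 λ).
Solving: λ (I_D1 V_DS2 − I_D2 V_DS1) = I_D2 − I_D1, so λ = (0.673 − 0.454) / (0.454 × 6.44 − 0.673 × 1.6) = 0.219 / 1.85 = 0.119 V⁻¹.

λ = 0.119 V⁻¹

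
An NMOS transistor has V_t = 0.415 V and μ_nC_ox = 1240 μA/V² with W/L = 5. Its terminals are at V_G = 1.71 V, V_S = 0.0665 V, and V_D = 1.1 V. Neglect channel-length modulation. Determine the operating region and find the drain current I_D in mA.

Triode; I_D = 4.56 mA

V_GS = V_G − V_S = 1.71 − 0.0665 = 1.64 V; V_DS = V_D − V_S = 1.1 − 0.0665 = 1.03 V.
k_n = μ_nC_ox · (W/L) = 6.2 mA/V².
V_ov = V_GS − V_t = 1.64 − 0.415 = 1.23 V.
Since V_DS = 1.03 V < V_ov = 1.23 V, the device is in the triode region.
I_D = k_n [V_ov · V_DS − ½ V_DS²] = 6.2 × [1.23 × 1.03 − 0.5 × 1.03²] = 4.56 mA.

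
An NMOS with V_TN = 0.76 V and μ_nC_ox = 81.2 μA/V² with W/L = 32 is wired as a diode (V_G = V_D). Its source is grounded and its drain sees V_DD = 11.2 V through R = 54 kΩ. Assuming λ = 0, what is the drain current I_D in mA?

With gate tied to drain, V_GS = V_DS ≥ V_GS − V_TN, so the device is in saturation.
k_n = μ_nC_ox · (W/L) = 2.598 mA/V².
KCL at the drain: ½ k_n (V_GS − V_TN)² = (V_DD − V_GS)/R.
Let x = V_GS − 0.76. Then 70.2 x² + x − 10.44 = 0, giving x = 0.379 V (positive root), so V_GS = 1.14 V.
I_D = (V_DD − V_GS)/R = (11.2 − 1.14) / 54 = 0.186 mA.

I_D = 0.186 mA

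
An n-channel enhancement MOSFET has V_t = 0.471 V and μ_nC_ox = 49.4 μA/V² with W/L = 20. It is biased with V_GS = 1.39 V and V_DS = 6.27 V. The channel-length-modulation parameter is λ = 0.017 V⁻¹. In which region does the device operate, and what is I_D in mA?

Saturation; I_D = 0.462 mA

k_n = μ_nC_ox · (W/L) = 0.988 mA/V².
V_ov = V_GS − V_t = 1.39 − 0.471 = 0.919 V.
Since V_DS = 6.27 V ≥ V_ov = 0.919 V, the device is in saturation.
I_D = ½ k_n V_ov² (1 + λ V_DS) = 0.5 × 0.988 × 0.919² × (1 + 0.017 × 6.27) = 0.462 mA.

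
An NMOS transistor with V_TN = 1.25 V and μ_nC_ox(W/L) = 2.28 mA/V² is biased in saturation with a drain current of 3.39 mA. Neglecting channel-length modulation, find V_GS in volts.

V_GS = 2.97 V

In saturation I_D = ½ k_n (V_GS − V_TN)², so V_GS − V_TN = √(2 I_D / k_n) = √(2 × 3.39 / 2.28) = 1.72 V.
V_GS = 1.25 + 1.72 = 2.97 V.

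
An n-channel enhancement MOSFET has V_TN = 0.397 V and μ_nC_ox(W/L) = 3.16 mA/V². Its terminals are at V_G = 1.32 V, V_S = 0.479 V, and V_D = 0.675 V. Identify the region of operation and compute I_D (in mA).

Triode; I_D = 0.214 mA

V_GS = V_G − V_S = 1.32 − 0.479 = 0.841 V; V_DS = V_D − V_S = 0.675 − 0.479 = 0.196 V.
V_ov = V_GS − V_TN = 0.841 − 0.397 = 0.444 V.
Since V_DS = 0.196 V < V_ov = 0.444 V, the device is in the triode region.
I_D = k_n [V_ov · V_DS − ½ V_DS²] = 3.16 × [0.444 × 0.196 − 0.5 × 0.196²] = 0.214 mA.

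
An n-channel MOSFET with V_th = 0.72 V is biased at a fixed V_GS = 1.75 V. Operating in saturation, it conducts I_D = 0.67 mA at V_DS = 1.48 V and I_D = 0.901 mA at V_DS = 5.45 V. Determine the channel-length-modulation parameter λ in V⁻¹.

With V_GS fixed, I_D ∝ (1 + λ V_DS) in saturation, so I_D2/I_D1 = (1 + λ V_DS2)/(1 + λ V_DS1).
0.901/0.67 = 1.345 = (1 + 5.45 λ)/(1 + 1.48 λ).
Solving: λ (I_D1 V_DS2 − I_D2 V_DS1) = I_D2 − I_D1, so λ = (0.901 − 0.67) / (0.67 × 5.45 − 0.901 × 1.48) = 0.231 / 2.32 = 0.0997 V⁻¹.

λ = 0.0997 V⁻¹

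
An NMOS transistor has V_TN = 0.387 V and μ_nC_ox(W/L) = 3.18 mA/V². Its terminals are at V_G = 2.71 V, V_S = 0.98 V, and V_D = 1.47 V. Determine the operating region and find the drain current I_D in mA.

V_GS = V_G − V_S = 2.71 − 0.98 = 1.73 V; V_DS = V_D − V_S = 1.47 − 0.98 = 0.49 V.
V_ov = V_GS − V_TN = 1.73 − 0.387 = 1.34 V.
Since V_DS = 0.49 V < V_ov = 1.34 V, the device is in the triode region.
I_D = k_n [V_ov · V_DS − ½ V_DS²] = 3.18 × [1.34 × 0.49 − 0.5 × 0.49²] = 1.71 mA.

Triode; I_D = 1.71 mA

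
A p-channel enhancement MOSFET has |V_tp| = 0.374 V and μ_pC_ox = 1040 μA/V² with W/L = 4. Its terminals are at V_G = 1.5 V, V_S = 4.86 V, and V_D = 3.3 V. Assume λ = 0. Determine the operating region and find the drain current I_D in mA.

V_SG = V_S − V_G = 4.86 − 1.5 = 3.36 V; V_SD = V_S − V_D = 4.86 − 3.3 = 1.56 V.
k_p = μ_pC_ox · (W/L) = 4.16 mA/V².
V_ov = V_SG − |V_tp| = 3.36 − 0.374 = 2.99 V.
Since V_SD = 1.56 V < V_ov = 2.99 V, the device is in the triode region.
I_D = k_p [V_ov · V_SD − ½ V_SD²] = 4.16 × [2.99 × 1.56 − 0.5 × 1.56²] = 14.3 mA.

Triode; I_D = 14.3 mA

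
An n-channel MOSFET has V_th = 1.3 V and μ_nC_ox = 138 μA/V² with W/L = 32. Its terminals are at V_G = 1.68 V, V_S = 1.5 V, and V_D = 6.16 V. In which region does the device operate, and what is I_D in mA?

V_GS = V_G − V_S = 1.68 − 1.5 = 0.18 V; V_DS = V_D − V_S = 6.16 − 1.5 = 4.66 V.
V_GS = 0.18 V < V_th = 1.3 V, so the transistor is in cutoff.

Cutoff; I_D = 0 mA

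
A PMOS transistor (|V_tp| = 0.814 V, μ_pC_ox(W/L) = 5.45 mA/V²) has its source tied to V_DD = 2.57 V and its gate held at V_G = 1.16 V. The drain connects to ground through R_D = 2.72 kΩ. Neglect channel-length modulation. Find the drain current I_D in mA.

I_D = 0.813 mA

V_SG = V_DD − V_G = 2.57 − 1.16 = 1.41 V, so V_ov = 1.41 − 0.814 = 0.596 V.
Assume saturation: I_D = ½ k_p V_ov² = 0.5 × 5.45 × 0.596² = 0.968 mA, giving V_SD = V_DD − I_D R_D = 2.57 − 0.968 × 2.72 = -0.0629 V.
But -0.0629 V < V_ov = 0.596 V, so the device is actually in triode.
In triode I_D = k_p[V_ov V_SD − ½ V_SD²] and I_D = (V_DD − V_SD)/R_D. Equating: 7.41 V_SD² − 9.835 V_SD + 2.57 = 0, giving V_SD = 0.358 V (the root below V_ov).
I_D = (2.57 − 0.358) / 2.72 = 0.813 mA.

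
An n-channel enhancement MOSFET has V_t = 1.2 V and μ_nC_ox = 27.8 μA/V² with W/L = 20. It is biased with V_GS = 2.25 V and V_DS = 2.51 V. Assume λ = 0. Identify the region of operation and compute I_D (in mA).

Saturation; I_D = 0.306 mA

k_n = μ_nC_ox · (W/L) = 0.556 mA/V².
V_ov = V_GS − V_t = 2.25 − 1.2 = 1.05 V.
Since V_DS = 2.51 V ≥ V_ov = 1.05 V, the device is in saturation.
I_D = ½ k_n V_ov² = 0.5 × 0.556 × 1.05² = 0.306 mA.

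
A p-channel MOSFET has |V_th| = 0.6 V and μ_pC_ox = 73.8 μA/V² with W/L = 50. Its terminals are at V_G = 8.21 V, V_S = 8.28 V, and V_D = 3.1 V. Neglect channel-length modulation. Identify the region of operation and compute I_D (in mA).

Cutoff; I_D = 0 mA

V_SG = V_S − V_G = 8.28 − 8.21 = 0.07 V; V_SD = V_S − V_D = 8.28 − 3.1 = 5.18 V.
V_SG = 0.07 V < |V_th| = 0.6 V, so the transistor is in cutoff.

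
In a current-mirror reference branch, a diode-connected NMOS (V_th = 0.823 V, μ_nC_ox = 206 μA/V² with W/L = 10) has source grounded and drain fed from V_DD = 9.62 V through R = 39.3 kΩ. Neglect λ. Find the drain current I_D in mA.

With gate tied to drain, V_GS = V_DS ≥ V_GS − V_th, so the device is in saturation.
k_n = μ_nC_ox · (W/L) = 2.06 mA/V².
KCL at the drain: ½ k_n (V_GS − V_th)² = (V_DD − V_GS)/R.
Let x = V_GS − 0.823. Then 40.5 x² + x − 8.797 = 0, giving x = 0.454 V (positive root), so V_GS = 1.28 V.
I_D = (V_DD − V_GS)/R = (9.62 − 1.28) / 39.3 = 0.212 mA.

I_D = 0.212 mA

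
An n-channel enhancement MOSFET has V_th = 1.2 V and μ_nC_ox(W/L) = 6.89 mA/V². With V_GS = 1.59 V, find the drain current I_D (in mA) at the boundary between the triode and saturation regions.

At the boundary V_DS = V_ov = V_GS − V_th = 1.59 − 1.2 = 0.39 V.
I_D = ½ k_n V_ov² = 0.5 × 6.89 × 0.39² = 0.524 mA.

I_D = 0.524 mA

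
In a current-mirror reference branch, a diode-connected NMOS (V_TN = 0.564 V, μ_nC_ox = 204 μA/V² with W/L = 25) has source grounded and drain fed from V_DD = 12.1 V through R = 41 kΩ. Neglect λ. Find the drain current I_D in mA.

With gate tied to drain, V_GS = V_DS ≥ V_GS − V_TN, so the device is in saturation.
k_n = μ_nC_ox · (W/L) = 5.1 mA/V².
KCL at the drain: ½ k_n (V_GS − V_TN)² = (V_DD − V_GS)/R.
Let x = V_GS − 0.564. Then 105 x² + x − 11.54 = 0, giving x = 0.327 V (positive root), so V_GS = 0.891 V.
I_D = (V_DD − V_GS)/R = (12.1 − 0.891) / 41 = 0.273 mA.

I_D = 0.273 mA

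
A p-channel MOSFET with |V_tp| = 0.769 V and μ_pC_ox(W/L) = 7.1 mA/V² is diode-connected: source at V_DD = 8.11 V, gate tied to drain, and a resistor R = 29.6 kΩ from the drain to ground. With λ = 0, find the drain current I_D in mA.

With gate tied to drain, V_SG = V_SD ≥ V_SG − |V_tp|, so the device is in saturation.
KCL at the drain: ½ k_p (V_SG − |V_tp|)² = (V_DD − V_SG)/R.
Let x = V_SG − 0.769. Then 105 x² + x − 7.341 = 0, giving x = 0.26 V (positive root), so V_SG = 1.03 V.
I_D = (V_DD − V_SG)/R = (8.11 − 1.03) / 29.6 = 0.239 mA.

I_D = 0.239 mA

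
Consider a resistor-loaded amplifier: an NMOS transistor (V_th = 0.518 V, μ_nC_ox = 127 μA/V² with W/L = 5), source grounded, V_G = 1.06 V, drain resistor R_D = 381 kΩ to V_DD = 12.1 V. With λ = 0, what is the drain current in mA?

I_D = 0.0315 mA

V_GS = V_G = 1.06 V, so V_ov = 1.06 − 0.518 = 0.542 V.
k_n = μ_nC_ox · (W/L) = 0.635 mA/V².
Assume saturation: I_D = ½ k_n V_ov² = 0.5 × 0.635 × 0.542² = 0.0933 mA, giving V_DS = V_DD − I_D R_D = 12.1 − 0.0933 × 381 = -23.4 V.
But -23.4 V < V_ov = 0.542 V, so the device is actually in triode.
In triode I_D = k_n[V_ov V_DS − ½ V_DS²] and I_D = (V_DD − V_DS)/R_D. Equating: 121 V_DS² − 132.1 V_DS + 12.1 = 0, giving V_DS = 0.101 V (the root below V_ov).
I_D = (12.1 − 0.101) / 381 = 0.0315 mA.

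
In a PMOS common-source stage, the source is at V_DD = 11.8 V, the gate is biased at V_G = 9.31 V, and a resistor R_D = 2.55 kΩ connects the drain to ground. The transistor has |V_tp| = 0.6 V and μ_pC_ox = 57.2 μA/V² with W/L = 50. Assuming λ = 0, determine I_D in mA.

V_SG = V_DD − V_G = 11.8 − 9.31 = 2.49 V, so V_ov = 2.49 − 0.6 = 1.89 V.
k_p = μ_pC_ox · (W/L) = 2.86 mA/V².
Assume saturation: I_D = ½ k_p V_ov² = 0.5 × 2.86 × 1.89² = 5.11 mA, giving V_SD = V_DD − I_D R_D = 11.8 − 5.11 × 2.55 = -1.23 V.
But -1.23 V < V_ov = 1.89 V, so the device is actually in triode.
In triode I_D = k_p[V_ov V_SD − ½ V_SD²] and I_D = (V_DD − V_SD)/R_D. Equating: 3.65 V_SD² − 14.78 V_SD + 11.8 = 0, giving V_SD = 1.09 V (the root below V_ov).
I_D = (11.8 − 1.09) / 2.55 = 4.2 mA.

I_D = 4.20 mA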